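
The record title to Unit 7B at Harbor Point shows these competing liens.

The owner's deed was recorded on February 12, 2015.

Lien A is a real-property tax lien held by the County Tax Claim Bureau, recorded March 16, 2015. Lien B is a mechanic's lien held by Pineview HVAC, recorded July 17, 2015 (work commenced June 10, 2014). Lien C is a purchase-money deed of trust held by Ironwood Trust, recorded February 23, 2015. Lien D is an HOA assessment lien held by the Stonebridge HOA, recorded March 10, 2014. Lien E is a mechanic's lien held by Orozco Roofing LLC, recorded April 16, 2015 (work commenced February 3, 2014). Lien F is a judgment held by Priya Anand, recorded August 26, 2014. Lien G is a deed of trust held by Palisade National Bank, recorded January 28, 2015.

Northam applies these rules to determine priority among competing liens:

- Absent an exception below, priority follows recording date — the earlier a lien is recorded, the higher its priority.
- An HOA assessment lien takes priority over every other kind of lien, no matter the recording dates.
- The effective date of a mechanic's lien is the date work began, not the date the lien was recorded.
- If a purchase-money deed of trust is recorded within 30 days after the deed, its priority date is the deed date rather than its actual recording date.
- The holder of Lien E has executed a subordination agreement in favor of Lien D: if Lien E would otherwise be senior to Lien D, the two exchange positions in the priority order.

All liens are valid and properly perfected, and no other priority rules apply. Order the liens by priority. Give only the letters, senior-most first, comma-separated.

D, E, B, F, G, C, A

Adjusting effective dates: B relates back to June 10, 2014 (work commenced); C was recorded within the 30-day window, so its effective date is the deed date February 12, 2015; E's effective date is February 3, 2014, when work began.
D is an HOA assessment lien and takes priority over every other lien.
Remaining liens by effective date: E (February 3, 2014), B (June 10, 2014), F (August 26, 2014), G (January 28, 2015), C (February 12, 2015), A (March 16, 2015).
Since E is not senior to D, the subordination leaves the order unchanged.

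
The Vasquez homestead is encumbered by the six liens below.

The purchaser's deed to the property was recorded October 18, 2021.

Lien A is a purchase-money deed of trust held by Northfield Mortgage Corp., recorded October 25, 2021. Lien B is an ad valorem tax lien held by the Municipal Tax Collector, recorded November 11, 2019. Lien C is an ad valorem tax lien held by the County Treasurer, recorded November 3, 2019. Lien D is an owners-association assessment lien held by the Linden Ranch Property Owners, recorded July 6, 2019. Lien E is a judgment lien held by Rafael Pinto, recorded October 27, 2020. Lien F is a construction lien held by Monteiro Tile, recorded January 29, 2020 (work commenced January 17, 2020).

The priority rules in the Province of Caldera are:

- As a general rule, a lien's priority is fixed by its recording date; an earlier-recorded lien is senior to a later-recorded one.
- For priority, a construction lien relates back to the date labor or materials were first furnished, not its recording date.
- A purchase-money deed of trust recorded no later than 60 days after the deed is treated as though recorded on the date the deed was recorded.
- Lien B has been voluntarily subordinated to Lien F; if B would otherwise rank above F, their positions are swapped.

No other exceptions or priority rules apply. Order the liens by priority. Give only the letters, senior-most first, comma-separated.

Effective dates after the stated exceptions: A was recorded within the 60-day window, so its effective date is the deed date October 18, 2021; F relates back to January 17, 2020 (work commenced).
Ordering by effective date: D (July 6, 2019), C (November 3, 2019), B (November 11, 2019), F (January 17, 2020), E (October 27, 2020), A (October 18, 2021).
B would otherwise be senior to F, so under the subordination agreement B and F exchange positions.

D, C, F, B, E, A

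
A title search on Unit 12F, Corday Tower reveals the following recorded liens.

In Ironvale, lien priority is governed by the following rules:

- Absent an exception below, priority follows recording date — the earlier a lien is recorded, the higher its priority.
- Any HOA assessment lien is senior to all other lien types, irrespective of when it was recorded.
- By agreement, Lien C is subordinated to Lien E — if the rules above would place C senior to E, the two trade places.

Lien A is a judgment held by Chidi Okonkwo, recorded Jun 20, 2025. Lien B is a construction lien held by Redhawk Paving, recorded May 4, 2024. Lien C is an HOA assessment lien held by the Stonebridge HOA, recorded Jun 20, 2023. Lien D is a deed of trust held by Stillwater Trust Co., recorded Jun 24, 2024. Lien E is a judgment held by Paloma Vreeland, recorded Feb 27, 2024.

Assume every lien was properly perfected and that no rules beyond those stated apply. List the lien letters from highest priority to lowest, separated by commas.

As an HOA assessment lien, C is senior to every other lien.
Remaining liens by effective date: E (Feb 27, 2024), B (May 4, 2024), D (Jun 24, 2024), A (Jun 20, 2025).
The subordination applies — C was senior to E — so C and E swap.

E, C, B, D, A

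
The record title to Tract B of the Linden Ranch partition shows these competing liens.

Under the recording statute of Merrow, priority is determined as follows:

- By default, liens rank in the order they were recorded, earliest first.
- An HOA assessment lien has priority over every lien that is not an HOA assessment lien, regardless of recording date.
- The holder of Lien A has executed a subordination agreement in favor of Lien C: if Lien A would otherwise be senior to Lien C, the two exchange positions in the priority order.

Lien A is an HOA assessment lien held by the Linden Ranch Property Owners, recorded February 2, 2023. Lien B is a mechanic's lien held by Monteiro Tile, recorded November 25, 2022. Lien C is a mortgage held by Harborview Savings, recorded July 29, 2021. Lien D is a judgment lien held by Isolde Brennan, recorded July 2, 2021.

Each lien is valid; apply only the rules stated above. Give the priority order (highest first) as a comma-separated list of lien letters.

A is an HOA assessment lien and takes priority over every other lien.
Remaining liens by effective date: D (July 2, 2021), C (July 29, 2021), B (November 25, 2022).
A would otherwise be senior to C, so under the subordination agreement A and C exchange positions.

C, D, A, B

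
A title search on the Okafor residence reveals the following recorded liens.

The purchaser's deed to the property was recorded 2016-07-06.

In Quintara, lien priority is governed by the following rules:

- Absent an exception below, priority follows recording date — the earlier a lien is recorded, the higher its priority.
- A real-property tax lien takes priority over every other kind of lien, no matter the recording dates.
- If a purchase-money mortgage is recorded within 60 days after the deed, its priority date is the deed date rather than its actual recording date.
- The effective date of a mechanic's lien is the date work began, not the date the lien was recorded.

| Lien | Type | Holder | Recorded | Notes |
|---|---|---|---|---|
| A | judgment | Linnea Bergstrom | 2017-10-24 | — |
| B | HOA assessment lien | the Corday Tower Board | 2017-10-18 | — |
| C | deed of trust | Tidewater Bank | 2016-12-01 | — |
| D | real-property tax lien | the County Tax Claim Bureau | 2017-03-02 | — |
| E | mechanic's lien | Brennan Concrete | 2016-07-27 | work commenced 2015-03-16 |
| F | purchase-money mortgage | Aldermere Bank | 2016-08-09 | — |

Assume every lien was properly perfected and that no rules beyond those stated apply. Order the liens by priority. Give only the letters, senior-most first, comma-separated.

D, E, F, C, B, A

Adjusting effective dates: E's effective date is 2015-03-16, when work began; F was recorded within the 60-day window, so its effective date is the deed date 2016-07-06.
D, as a real-property tax lien, has superpriority and ranks first.
Among the remaining liens, by effective date: E (2015-03-16), F (2016-07-06), C (2016-12-01), B (2017-10-18), A (2017-10-24).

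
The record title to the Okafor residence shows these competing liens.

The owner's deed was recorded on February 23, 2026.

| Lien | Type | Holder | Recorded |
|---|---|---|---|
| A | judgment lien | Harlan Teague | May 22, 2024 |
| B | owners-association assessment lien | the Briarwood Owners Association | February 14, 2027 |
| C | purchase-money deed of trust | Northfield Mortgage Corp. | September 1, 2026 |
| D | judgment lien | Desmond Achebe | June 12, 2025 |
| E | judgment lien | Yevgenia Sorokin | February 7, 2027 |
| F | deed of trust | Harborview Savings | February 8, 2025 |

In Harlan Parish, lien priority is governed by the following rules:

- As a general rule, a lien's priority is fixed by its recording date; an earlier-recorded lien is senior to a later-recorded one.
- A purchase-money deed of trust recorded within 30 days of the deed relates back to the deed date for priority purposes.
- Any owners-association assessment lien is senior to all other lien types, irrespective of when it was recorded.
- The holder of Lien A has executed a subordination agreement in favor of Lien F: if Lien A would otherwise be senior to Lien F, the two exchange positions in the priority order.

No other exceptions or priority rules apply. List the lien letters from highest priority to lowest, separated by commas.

B, F, A, D, C, E

Adjusting effective dates: C missed the 30-day window (190 days after the deed), so its recording date stands.
B is an owners-association assessment lien, so it outranks all other liens regardless of date.
Ordering the rest by effective date: A (May 22, 2024), F (February 8, 2025), D (June 12, 2025), C (September 1, 2026), E (February 7, 2027).
The subordination applies — A was senior to F — so A and F swap.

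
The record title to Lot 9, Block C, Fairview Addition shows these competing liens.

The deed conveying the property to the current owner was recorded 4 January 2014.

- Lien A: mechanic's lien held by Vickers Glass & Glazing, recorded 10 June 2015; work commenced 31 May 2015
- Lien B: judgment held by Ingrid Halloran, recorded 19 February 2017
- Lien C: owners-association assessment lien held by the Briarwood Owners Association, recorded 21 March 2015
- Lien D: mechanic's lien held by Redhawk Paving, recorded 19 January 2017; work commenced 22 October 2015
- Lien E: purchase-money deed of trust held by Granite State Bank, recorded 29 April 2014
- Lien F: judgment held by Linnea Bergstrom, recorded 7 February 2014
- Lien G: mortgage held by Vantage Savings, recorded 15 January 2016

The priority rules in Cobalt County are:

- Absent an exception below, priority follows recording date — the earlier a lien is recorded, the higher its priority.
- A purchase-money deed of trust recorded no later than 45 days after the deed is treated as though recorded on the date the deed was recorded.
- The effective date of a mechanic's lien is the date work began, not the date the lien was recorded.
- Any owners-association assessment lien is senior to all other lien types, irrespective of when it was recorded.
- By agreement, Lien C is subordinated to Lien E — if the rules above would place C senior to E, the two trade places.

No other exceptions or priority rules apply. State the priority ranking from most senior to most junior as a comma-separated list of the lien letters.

Adjusting effective dates: A relates back to 31 May 2015 (work commenced); D's effective date is 22 October 2015, when work began; E missed the 45-day window (115 days after the deed), so its recording date stands.
C is an owners-association assessment lien and takes priority over every other lien.
Ordering the rest by effective date: F (7 February 2014), E (29 April 2014), A (31 May 2015), D (22 October 2015), G (15 January 2016), B (19 February 2017).
The subordination applies — C was senior to E — so C and E swap.

E, F, C, A, D, G, B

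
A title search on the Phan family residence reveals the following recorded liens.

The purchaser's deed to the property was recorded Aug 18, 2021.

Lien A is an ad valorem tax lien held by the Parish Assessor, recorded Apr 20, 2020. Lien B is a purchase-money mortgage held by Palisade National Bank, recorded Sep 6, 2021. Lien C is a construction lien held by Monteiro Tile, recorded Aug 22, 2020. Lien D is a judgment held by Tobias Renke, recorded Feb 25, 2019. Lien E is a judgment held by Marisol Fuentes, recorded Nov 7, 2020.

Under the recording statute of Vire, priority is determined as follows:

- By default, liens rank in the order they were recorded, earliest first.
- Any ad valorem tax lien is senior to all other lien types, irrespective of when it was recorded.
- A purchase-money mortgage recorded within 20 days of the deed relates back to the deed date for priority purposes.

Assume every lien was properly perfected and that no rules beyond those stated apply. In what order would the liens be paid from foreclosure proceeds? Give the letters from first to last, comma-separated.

Effective dates after the stated exceptions: B's effective date is the deed date, Aug 18, 2021.
As an ad valorem tax lien, A is senior to every other lien.
Remaining liens by effective date: D (Feb 25, 2019), C (Aug 22, 2020), E (Nov 7, 2020), B (Aug 18, 2021).

A, D, C, E, B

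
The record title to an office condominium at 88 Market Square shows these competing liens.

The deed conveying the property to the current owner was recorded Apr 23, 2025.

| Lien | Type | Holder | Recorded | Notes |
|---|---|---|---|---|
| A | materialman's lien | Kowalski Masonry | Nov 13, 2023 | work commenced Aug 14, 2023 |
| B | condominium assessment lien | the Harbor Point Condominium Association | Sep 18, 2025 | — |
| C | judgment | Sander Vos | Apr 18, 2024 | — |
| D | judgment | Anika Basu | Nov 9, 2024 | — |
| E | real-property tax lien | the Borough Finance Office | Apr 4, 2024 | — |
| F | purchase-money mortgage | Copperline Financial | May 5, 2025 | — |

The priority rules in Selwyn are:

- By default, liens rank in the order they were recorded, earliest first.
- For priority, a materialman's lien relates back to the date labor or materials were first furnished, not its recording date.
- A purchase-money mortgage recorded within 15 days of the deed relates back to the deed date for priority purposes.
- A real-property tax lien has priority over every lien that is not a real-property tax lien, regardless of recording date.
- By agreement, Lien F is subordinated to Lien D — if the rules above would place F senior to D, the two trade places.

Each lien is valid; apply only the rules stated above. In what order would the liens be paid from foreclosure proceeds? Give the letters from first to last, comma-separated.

First, effective dates: A is treated as recorded Aug 14, 2023, the work-commencement date; F was recorded within the 15-day window, so its effective date is the deed date Apr 23, 2025.
E is a real-property tax lien, so it outranks all other liens regardless of date.
The other liens, earliest effective date first: A (Aug 14, 2023), C (Apr 18, 2024), D (Nov 9, 2024), F (Apr 23, 2025), B (Sep 18, 2025).
F is already junior to D, so the subordination agreement changes nothing.

E, A, C, D, F, B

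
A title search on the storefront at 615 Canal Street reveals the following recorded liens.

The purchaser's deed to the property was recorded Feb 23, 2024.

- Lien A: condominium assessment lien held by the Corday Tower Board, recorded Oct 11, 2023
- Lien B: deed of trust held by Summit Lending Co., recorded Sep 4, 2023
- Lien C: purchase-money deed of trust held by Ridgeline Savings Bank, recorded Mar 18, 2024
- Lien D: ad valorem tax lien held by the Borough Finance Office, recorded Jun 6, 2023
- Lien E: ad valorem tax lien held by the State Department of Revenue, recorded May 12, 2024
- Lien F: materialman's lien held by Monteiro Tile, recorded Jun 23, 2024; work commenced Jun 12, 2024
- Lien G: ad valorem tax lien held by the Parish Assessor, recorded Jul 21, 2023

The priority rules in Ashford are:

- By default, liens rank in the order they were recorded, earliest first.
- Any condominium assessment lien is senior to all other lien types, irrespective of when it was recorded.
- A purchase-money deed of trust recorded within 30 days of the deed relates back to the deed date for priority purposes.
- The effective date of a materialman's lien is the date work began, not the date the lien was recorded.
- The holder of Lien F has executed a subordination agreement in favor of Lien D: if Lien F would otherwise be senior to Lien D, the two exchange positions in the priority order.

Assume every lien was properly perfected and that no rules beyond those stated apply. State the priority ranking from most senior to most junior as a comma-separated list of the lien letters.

First, effective dates: C relates back to the deed date Feb 23, 2024; F is treated as recorded Jun 12, 2024, the work-commencement date.
A, as a condominium assessment lien, has superpriority and ranks first.
The other liens, earliest effective date first: D (Jun 6, 2023), G (Jul 21, 2023), B (Sep 4, 2023), C (Feb 23, 2024), E (May 12, 2024), F (Jun 12, 2024).
F already ranks below D; the subordination has no effect.

A, D, G, B, C, E, F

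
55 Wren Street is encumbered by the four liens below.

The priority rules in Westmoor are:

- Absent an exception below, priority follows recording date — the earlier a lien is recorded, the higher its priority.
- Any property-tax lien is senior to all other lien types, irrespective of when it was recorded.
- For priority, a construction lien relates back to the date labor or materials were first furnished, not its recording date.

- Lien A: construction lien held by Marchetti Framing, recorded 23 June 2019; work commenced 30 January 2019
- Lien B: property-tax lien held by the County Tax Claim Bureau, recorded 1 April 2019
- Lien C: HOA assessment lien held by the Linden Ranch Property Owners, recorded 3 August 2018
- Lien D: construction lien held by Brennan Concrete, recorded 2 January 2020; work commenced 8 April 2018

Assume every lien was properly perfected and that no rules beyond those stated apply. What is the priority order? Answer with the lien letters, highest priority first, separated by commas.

First, effective dates: A's effective date is 30 January 2019, when work began; D is treated as recorded 8 April 2018, the work-commencement date.
B, as a property-tax lien, has superpriority and ranks first.
Among the remaining liens, by effective date: D (8 April 2018), C (3 August 2018), A (30 January 2019).

B, D, C, A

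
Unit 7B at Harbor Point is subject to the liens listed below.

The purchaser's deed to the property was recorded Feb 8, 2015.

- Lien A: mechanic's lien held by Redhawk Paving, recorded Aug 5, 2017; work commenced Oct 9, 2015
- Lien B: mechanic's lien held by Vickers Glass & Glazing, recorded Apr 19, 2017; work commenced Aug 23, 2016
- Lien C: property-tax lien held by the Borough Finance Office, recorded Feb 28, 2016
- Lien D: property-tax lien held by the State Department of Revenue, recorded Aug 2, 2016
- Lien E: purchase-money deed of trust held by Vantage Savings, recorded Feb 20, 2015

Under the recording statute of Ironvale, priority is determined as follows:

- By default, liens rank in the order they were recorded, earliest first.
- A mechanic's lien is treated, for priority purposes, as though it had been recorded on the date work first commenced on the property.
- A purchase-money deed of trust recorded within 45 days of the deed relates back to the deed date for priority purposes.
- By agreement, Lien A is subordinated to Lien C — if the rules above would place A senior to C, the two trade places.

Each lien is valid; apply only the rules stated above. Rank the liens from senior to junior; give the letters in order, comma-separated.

Effective dates after the stated exceptions: A relates back to Oct 9, 2015 (work commenced); B is treated as recorded Aug 23, 2016, the work-commencement date; E's effective date is the deed date, Feb 8, 2015.
Sorted by effective date: E (Feb 8, 2015), A (Oct 9, 2015), C (Feb 28, 2016), D (Aug 2, 2016), B (Aug 23, 2016).
A is senior to C before the subordination, so the two trade places.

E, C, A, D, B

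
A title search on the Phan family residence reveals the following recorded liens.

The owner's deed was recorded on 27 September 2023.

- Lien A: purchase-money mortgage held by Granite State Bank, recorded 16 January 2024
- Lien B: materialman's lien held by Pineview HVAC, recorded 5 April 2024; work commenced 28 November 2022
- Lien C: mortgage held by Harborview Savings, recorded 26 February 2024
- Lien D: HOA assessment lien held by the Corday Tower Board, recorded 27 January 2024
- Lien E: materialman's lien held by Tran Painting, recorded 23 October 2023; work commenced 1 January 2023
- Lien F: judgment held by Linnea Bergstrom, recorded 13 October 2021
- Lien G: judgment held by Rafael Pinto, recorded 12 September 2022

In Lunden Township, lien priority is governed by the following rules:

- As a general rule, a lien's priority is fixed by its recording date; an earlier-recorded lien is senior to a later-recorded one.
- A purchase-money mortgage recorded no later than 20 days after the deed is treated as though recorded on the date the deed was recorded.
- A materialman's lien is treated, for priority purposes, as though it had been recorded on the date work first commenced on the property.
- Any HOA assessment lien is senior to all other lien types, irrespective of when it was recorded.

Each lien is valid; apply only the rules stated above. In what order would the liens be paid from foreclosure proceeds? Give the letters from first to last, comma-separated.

Effective dates: A was recorded 111 days after the deed, outside the 20-day window, so it keeps its recording date; B relates back to 28 November 2022 (work commenced); E is treated as recorded 1 January 2023, the work-commencement date.
D, as an HOA assessment lien, has superpriority and ranks first.
Remaining liens by effective date: F (13 October 2021), G (12 September 2022), B (28 November 2022), E (1 January 2023), A (16 January 2024), C (26 February 2024).

D, F, G, B, E, A, C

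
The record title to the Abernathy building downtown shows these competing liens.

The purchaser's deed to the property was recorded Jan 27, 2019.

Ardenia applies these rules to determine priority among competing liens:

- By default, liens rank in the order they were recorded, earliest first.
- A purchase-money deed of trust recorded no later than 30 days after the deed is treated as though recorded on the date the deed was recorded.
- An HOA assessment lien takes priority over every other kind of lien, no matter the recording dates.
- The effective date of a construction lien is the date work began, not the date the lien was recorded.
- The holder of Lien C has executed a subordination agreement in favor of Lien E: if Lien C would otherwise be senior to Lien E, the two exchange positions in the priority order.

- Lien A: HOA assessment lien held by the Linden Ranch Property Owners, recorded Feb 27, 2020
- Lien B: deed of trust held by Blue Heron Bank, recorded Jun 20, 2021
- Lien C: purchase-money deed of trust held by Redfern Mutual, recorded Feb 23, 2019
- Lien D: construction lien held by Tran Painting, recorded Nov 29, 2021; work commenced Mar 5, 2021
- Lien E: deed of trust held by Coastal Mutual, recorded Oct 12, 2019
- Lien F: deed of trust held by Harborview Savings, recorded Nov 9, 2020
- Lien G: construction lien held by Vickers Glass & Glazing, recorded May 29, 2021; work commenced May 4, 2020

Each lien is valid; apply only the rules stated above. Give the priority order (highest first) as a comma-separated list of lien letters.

A, E, C, G, F, D, B

Adjusting effective dates: C was recorded within the 30-day window, so its effective date is the deed date Jan 27, 2019; D is treated as recorded Mar 5, 2021, the work-commencement date; G's effective date is May 4, 2020, when work began.
As an HOA assessment lien, A is senior to every other lien.
The other liens, earliest effective date first: C (Jan 27, 2019), E (Oct 12, 2019), G (May 4, 2020), F (Nov 9, 2020), D (Mar 5, 2021), B (Jun 20, 2021).
Because C would otherwise rank above E, the subordination swaps them.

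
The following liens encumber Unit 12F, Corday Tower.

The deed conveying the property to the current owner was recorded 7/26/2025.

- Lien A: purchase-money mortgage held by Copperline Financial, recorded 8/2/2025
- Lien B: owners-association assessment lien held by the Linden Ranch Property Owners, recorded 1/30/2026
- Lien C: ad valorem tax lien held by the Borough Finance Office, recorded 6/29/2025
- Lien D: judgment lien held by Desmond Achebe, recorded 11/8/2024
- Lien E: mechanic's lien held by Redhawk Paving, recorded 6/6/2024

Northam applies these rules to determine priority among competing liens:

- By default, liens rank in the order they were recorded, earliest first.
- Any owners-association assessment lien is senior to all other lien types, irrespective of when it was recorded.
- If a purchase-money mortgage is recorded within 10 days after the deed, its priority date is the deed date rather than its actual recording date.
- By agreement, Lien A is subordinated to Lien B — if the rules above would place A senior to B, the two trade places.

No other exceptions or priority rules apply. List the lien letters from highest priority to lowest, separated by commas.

B, E, D, C, A

First, effective dates: A's effective date is the deed date, 7/26/2025.
B is an owners-association assessment lien and takes priority over every other lien.
Remaining liens by effective date: E (6/6/2024), D (11/8/2024), C (6/29/2025), A (7/26/2025).
A is already junior to B, so the subordination agreement changes nothing.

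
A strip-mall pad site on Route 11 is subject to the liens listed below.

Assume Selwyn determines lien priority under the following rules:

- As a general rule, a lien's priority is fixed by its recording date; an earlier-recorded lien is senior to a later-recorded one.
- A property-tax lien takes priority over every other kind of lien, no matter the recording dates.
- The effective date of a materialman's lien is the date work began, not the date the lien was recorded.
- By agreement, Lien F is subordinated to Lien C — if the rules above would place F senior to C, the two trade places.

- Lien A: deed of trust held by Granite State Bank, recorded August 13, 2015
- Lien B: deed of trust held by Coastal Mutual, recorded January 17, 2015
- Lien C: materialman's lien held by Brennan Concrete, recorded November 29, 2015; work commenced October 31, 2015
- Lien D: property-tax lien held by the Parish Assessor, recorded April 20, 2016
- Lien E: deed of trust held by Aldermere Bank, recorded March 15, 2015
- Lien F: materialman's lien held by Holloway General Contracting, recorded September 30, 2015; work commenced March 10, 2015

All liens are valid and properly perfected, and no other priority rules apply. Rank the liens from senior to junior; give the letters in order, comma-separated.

Effective dates after the stated exceptions: C relates back to October 31, 2015 (work commenced); F relates back to March 10, 2015 (work commenced).
D is a property-tax lien and takes priority over every other lien.
Ordering the rest by effective date: B (January 17, 2015), F (March 10, 2015), E (March 15, 2015), A (August 13, 2015), C (October 31, 2015).
F would otherwise be senior to C, so under the subordination agreement F and C exchange positions.

D, B, C, E, A, F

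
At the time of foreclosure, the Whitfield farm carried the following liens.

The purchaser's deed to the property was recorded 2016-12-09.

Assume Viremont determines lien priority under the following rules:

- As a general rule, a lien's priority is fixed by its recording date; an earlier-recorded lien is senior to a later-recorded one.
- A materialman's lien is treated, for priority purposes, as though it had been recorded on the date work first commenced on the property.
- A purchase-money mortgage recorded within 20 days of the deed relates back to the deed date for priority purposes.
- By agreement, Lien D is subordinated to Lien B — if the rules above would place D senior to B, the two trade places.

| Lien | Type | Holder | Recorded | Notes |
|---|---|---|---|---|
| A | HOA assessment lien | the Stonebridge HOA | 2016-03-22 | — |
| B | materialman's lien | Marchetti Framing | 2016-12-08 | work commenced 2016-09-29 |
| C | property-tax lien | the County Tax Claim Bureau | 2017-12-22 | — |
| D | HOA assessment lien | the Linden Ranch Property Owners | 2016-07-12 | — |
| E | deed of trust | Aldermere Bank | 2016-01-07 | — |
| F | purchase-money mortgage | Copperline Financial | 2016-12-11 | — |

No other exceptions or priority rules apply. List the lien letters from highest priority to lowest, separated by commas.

Adjusting effective dates: B's effective date is 2016-09-29, when work began; F's effective date is the deed date, 2016-12-09.
Ordering by effective date: E (2016-01-07), A (2016-03-22), D (2016-07-12), B (2016-09-29), F (2016-12-09), C (2017-12-22).
Because D would otherwise rank above B, the subordination swaps them.

E, A, B, D, F, C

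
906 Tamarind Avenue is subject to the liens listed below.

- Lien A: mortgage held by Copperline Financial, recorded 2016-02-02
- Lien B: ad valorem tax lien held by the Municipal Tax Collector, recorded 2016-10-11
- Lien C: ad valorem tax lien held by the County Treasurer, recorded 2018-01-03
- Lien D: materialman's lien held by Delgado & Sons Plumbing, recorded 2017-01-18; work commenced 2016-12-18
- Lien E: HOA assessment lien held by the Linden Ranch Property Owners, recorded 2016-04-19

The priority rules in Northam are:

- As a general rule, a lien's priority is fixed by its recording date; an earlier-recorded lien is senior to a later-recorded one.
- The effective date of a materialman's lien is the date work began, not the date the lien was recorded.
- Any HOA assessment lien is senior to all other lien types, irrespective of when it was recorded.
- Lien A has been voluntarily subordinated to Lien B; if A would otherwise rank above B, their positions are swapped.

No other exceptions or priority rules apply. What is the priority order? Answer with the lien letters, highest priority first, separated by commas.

E, B, A, D, C

Effective dates: D relates back to 2016-12-18 (work commenced).
E is an HOA assessment lien, so it outranks all other liens regardless of date.
Ordering the rest by effective date: A (2016-02-02), B (2016-10-11), D (2016-12-18), C (2018-01-03).
A would otherwise be senior to B, so under the subordination agreement A and B exchange positions.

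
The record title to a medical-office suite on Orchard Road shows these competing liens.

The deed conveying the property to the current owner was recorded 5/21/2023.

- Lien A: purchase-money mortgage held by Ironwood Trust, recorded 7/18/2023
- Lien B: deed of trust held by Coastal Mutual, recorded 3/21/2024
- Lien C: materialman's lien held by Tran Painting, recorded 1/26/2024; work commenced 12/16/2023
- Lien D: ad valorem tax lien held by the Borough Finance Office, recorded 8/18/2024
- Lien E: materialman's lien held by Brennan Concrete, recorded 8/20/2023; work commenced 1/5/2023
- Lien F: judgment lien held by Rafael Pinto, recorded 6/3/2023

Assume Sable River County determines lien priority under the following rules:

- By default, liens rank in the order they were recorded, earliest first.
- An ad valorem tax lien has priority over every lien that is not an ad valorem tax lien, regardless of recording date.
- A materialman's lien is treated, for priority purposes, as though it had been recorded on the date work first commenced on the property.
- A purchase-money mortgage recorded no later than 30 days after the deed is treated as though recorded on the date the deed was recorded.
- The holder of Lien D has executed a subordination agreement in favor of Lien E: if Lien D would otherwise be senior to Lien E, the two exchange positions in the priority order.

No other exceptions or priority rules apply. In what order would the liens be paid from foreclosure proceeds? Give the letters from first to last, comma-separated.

E, D, F, A, C, B

First, effective dates: A was recorded 58 days after the deed, outside the 30-day window, so it keeps its recording date; C relates back to 12/16/2023 (work commenced); E's effective date is 1/5/2023, when work began.
D is an ad valorem tax lien, so it outranks all other liens regardless of date.
Remaining liens by effective date: E (1/5/2023), F (6/3/2023), A (7/18/2023), C (12/16/2023), B (3/21/2024).
The subordination applies — D was senior to E — so D and E swap.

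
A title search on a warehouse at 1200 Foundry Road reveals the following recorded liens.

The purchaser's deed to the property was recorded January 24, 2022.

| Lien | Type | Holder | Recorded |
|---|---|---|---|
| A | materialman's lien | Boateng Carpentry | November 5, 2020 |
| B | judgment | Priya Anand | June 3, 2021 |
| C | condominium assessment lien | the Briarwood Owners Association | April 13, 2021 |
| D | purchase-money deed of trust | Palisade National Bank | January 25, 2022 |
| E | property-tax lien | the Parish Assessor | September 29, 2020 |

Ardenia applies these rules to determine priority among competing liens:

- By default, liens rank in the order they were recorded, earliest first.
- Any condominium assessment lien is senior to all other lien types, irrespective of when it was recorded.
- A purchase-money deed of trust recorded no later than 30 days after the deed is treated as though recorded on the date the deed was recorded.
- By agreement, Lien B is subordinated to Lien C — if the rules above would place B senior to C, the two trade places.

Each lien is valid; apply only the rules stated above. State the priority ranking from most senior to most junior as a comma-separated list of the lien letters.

Effective dates: D's effective date is the deed date, January 24, 2022.
C, as a condominium assessment lien, has superpriority and ranks first.
Ordering the rest by effective date: E (September 29, 2020), A (November 5, 2020), B (June 3, 2021), D (January 24, 2022).
B is already junior to C, so the subordination agreement changes nothing.

C, E, A, B, D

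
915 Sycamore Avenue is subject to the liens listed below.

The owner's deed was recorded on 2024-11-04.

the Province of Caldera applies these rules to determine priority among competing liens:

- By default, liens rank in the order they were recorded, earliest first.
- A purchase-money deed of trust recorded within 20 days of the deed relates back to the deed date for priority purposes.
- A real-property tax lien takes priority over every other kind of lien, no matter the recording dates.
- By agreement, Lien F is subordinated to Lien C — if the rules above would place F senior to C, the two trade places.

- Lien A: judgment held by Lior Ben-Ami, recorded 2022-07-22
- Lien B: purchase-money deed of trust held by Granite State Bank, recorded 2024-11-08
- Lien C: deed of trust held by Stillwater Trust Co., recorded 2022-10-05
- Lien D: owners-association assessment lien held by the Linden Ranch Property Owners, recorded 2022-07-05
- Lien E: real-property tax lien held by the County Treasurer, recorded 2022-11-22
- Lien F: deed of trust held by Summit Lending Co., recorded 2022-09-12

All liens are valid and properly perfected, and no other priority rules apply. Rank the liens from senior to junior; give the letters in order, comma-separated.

E, D, A, C, F, B

Effective dates: B relates back to the deed date 2024-11-04.
E is a real-property tax lien, so it outranks all other liens regardless of date.
Ordering the rest by effective date: D (2022-07-05), A (2022-07-22), F (2022-09-12), C (2022-10-05), B (2024-11-04).
The subordination applies — F was senior to C — so F and C swap.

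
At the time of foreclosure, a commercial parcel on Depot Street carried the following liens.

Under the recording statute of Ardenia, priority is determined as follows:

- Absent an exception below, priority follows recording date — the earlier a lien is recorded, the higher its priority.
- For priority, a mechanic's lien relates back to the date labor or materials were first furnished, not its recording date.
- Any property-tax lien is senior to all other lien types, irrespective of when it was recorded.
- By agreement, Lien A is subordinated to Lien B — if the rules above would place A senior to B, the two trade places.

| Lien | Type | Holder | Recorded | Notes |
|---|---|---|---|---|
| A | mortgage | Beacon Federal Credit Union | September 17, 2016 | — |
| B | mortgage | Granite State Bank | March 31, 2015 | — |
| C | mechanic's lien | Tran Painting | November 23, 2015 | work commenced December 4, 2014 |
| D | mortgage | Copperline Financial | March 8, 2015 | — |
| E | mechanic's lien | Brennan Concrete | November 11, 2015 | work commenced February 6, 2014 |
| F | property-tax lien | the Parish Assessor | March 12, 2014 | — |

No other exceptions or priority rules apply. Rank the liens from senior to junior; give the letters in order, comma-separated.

F, E, C, D, B, A

First, effective dates: C is treated as recorded December 4, 2014, the work-commencement date; E relates back to February 6, 2014 (work commenced).
As a property-tax lien, F is senior to every other lien.
Ordering the rest by effective date: E (February 6, 2014), C (December 4, 2014), D (March 8, 2015), B (March 31, 2015), A (September 17, 2016).
A is already junior to B, so the subordination agreement changes nothing.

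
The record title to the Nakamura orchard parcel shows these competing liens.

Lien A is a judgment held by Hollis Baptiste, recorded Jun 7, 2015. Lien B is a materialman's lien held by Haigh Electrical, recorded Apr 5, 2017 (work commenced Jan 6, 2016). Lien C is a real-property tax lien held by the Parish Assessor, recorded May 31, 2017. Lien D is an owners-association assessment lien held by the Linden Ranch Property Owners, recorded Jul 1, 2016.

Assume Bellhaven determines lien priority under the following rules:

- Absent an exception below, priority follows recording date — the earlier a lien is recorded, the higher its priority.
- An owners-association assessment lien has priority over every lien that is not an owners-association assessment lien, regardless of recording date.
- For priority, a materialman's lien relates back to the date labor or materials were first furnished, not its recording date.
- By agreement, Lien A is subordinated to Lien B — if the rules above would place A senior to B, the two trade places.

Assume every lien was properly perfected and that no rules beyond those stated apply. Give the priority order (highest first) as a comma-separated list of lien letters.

D, B, A, C

First, effective dates: B's effective date is Jan 6, 2016, when work began.
D, as an owners-association assessment lien, has superpriority and ranks first.
Ordering the rest by effective date: A (Jun 7, 2015), B (Jan 6, 2016), C (May 31, 2017).
A would otherwise be senior to B, so under the subordination agreement A and B exchange positions.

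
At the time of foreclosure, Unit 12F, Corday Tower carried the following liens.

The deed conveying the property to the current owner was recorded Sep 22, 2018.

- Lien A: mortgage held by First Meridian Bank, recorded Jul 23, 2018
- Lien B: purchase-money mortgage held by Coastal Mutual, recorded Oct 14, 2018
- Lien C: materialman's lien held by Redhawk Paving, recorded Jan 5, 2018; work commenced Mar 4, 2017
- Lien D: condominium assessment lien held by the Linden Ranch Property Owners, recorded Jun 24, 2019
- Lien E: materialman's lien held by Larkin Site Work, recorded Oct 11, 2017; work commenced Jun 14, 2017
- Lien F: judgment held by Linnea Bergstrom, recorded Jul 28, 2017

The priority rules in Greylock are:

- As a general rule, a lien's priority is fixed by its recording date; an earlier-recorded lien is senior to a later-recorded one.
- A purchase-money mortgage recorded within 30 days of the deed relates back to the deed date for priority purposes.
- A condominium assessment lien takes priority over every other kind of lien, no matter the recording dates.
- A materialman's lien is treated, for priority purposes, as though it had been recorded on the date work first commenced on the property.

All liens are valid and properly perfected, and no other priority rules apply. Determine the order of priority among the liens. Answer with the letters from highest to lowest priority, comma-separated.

Effective dates after the stated exceptions: B's effective date is the deed date, Sep 22, 2018; C relates back to Mar 4, 2017 (work commenced); E is treated as recorded Jun 14, 2017, the work-commencement date.
D, as a condominium assessment lien, has superpriority and ranks first.
Ordering the rest by effective date: C (Mar 4, 2017), E (Jun 14, 2017), F (Jul 28, 2017), A (Jul 23, 2018), B (Sep 22, 2018).

D, C, E, F, A, B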